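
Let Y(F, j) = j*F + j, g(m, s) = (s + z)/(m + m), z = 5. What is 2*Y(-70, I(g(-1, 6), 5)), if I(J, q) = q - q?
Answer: 0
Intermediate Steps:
g(m, s) = (5 + s)/(2*m) (g(m, s) = (s + 5)/(m + m) = (5 + s)/((2*m)) = (5 + s)*(1/(2*m)) = (5 + s)/(2*m))
I(J, q) = 0
Y(F, j) = j + F*j (Y(F, j) = F*j + j = j + F*j)
2*Y(-70, I(g(-1, 6), 5)) = 2*(0*(1 - 70)) = 2*(0*(-69)) = 2*0 = 0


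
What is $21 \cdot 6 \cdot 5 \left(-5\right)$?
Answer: $-3150$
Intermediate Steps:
$21 \cdot 6 \cdot 5 \left(-5\right) = 21 \cdot 30 \left(-5\right) = 630 \left(-5\right) = -3150$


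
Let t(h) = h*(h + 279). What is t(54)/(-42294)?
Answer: -2997/7049 ≈ -0.42517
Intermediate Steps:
t(h) = h*(279 + h)
t(54)/(-42294) = (54*(279 + 54))/(-42294) = (54*333)*(-1/42294) = 17982*(-1/42294) = -2997/7049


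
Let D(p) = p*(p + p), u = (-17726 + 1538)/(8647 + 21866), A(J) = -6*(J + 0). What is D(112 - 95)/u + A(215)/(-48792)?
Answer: -629020401/577372 ≈ -1089.5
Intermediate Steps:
A(J) = -6*J
u = -5396/10171 (u = -16188/30513 = -16188*1/30513 = -5396/10171 ≈ -0.53053)
D(p) = 2*p² (D(p) = p*(2*p) = 2*p²)
D(112 - 95)/u + A(215)/(-48792) = (2*(112 - 95)²)/(-5396/10171) - 6*215/(-48792) = (2*17²)*(-10171/5396) - 1290*(-1/48792) = (2*289)*(-10171/5396) + 215/8132 = 578*(-10171/5396) + 215/8132 = -2939419/2698 + 215/8132 = -629020401/577372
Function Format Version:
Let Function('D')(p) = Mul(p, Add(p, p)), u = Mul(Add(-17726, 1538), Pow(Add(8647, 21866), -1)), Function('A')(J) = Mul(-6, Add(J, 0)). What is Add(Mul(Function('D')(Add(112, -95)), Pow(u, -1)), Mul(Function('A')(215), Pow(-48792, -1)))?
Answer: Rational(-629020401, 577372) ≈ -1089.5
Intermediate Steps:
Function('A')(J) = Mul(-6, J)
u = Rational(-5396, 10171) (u = Mul(-16188, Pow(30513, -1)) = Mul(-16188, Rational(1, 30513)) = Rational(-5396, 10171) ≈ -0.53053)
Function('D')(p) = Mul(2, Pow(p, 2)) (Function('D')(p) = Mul(p, Mul(2, p)) = Mul(2, Pow(p, 2)))
Add(Mul(Function('D')(Add(112, -95)), Pow(u, -1)), Mul(Function('A')(215), Pow(-48792, -1))) = Add(Mul(Mul(2, Pow(Add(112, -95), 2)), Pow(Rational(-5396, 10171), -1)), Mul(Mul(-6, 215), Pow(-48792, -1))) = Add(Mul(Mul(2, Pow(17, 2)), Rational(-10171, 5396)), Mul(-1290, Rational(-1, 48792))) = Add(Mul(Mul(2, 289), Rational(-10171, 5396)), Rational(215, 8132)) = Add(Mul(578, Rational(-10171, 5396)), Rational(215, 8132)) = Add(Rational(-2939419, 2698), Rational(215, 8132)) = Rational(-629020401, 577372)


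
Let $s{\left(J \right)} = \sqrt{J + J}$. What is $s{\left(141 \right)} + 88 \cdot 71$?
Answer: $6248 + \sqrt{282} \approx 6264.8$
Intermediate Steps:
$s{\left(J \right)} = \sqrt{2} \sqrt{J}$ ($s{\left(J \right)} = \sqrt{2 J} = \sqrt{2} \sqrt{J}$)
$s{\left(141 \right)} + 88 \cdot 71 = \sqrt{2} \sqrt{141} + 88 \cdot 71 = \sqrt{282} + 6248 = 6248 + \sqrt{282}$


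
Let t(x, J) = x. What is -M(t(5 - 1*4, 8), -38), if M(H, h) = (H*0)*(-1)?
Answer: 0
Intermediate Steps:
M(H, h) = 0 (M(H, h) = 0*(-1) = 0)
-M(t(5 - 1*4, 8), -38) = -1*0 = 0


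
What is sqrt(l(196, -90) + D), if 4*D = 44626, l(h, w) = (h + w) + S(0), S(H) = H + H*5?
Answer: 5*sqrt(1802)/2 ≈ 106.12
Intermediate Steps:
S(H) = 6*H (S(H) = H + 5*H = 6*H)
l(h, w) = h + w (l(h, w) = (h + w) + 6*0 = (h + w) + 0 = h + w)
D = 22313/2 (D = (1/4)*44626 = 22313/2 ≈ 11157.)
sqrt(l(196, -90) + D) = sqrt((196 - 90) + 22313/2) = sqrt(106 + 22313/2) = sqrt(22525/2) = 5*sqrt(1802)/2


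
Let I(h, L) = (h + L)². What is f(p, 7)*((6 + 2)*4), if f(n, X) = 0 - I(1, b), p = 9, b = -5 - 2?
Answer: -1152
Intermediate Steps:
b = -7
I(h, L) = (L + h)²
f(n, X) = -36 (f(n, X) = 0 - (-7 + 1)² = 0 - 1*(-6)² = 0 - 1*36 = 0 - 36 = -36)
f(p, 7)*((6 + 2)*4) = -36*(6 + 2)*4 = -288*4 = -36*32 = -1152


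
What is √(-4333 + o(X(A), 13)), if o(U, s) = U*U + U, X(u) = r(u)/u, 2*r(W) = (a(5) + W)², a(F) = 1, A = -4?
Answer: I*√277303/8 ≈ 65.824*I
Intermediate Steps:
r(W) = (1 + W)²/2
X(u) = (1 + u)²/(2*u) (X(u) = ((1 + u)²/2)/u = (1 + u)²/(2*u))
o(U, s) = U + U² (o(U, s) = U² + U = U + U²)
√(-4333 + o(X(A), 13)) = √(-4333 + ((½)*(1 - 4)²/(-4))*(1 + (½)*(1 - 4)²/(-4))) = √(-4333 + ((½)*(-¼)*(-3)²)*(1 + (½)*(-¼)*(-3)²)) = √(-4333 + ((½)*(-¼)*9)*(1 + (½)*(-¼)*9)) = √(-4333 - 9*(1 - 9/8)/8) = √(-4333 - 9/8*(-⅛)) = √(-4333 + 9/64) = √(-277303/64) = I*√277303/8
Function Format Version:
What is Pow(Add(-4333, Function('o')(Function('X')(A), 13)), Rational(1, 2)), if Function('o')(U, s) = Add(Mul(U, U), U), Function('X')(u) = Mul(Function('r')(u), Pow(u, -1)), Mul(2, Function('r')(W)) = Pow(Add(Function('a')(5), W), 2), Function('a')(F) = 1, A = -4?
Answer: Mul(Rational(1, 8), I, Pow(277303, Rational(1, 2))) ≈ Mul(65.824, I)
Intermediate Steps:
Function('r')(W) = Mul(Rational(1, 2), Pow(Add(1, W), 2))
Function('X')(u) = Mul(Rational(1, 2), Pow(u, -1), Pow(Add(1, u), 2)) (Function('X')(u) = Mul(Mul(Rational(1, 2), Pow(Add(1, u), 2)), Pow(u, -1)) = Mul(Rational(1, 2), Pow(u, -1), Pow(Add(1, u), 2)))
Function('o')(U, s) = Add(U, Pow(U, 2)) (Function('o')(U, s) = Add(Pow(U, 2), U) = Add(U, Pow(U, 2)))
Pow(Add(-4333, Function('o')(Function('X')(A), 13)), Rational(1, 2)) = Pow(Add(-4333, Mul(Mul(Rational(1, 2), Pow(-4, -1), Pow(Add(1, -4), 2)), Add(1, Mul(Rational(1, 2), Pow(-4, -1), Pow(Add(1, -4), 2))))), Rational(1, 2)) = Pow(Add(-4333, Mul(Mul(Rational(1, 2), Rational(-1, 4), Pow(-3, 2)), Add(1, Mul(Rational(1, 2), Rational(-1, 4), Pow(-3, 2))))), Rational(1, 2)) = Pow(Add(-4333, Mul(Mul(Rational(1, 2), Rational(-1, 4), 9), Add(1, Mul(Rational(1, 2), Rational(-1, 4), 9)))), Rational(1, 2)) = Pow(Add(-4333, Mul(Rational(-9, 8), Add(1, Rational(-9, 8)))), Rational(1, 2)) = Pow(Add(-4333, Mul(Rational(-9, 8), Rational(-1, 8))), Rational(1, 2)) = Pow(Add(-4333, Rational(9, 64)), Rational(1, 2)) = Pow(Rational(-277303, 64), Rational(1, 2)) = Mul(Rational(1, 8), I, Pow(277303, Rational(1, 2)))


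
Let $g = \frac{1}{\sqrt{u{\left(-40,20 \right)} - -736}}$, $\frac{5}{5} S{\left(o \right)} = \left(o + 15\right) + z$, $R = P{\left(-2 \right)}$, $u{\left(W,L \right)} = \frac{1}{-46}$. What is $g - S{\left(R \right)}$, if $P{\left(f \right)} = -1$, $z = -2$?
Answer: $-12 + \frac{\sqrt{1557330}}{33855} \approx -11.963$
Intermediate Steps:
$u{\left(W,L \right)} = - \frac{1}{46}$
$R = -1$
$S{\left(o \right)} = 13 + o$ ($S{\left(o \right)} = \left(o + 15\right) - 2 = \left(15 + o\right) - 2 = 13 + o$)
$g = \frac{\sqrt{1557330}}{33855}$ ($g = \frac{1}{\sqrt{- \frac{1}{46} - -736}} = \frac{1}{\sqrt{- \frac{1}{46} + 736}} = \frac{1}{\sqrt{\frac{33855}{46}}} = \frac{1}{\frac{1}{46} \sqrt{1557330}} = \frac{\sqrt{1557330}}{33855} \approx 0.036861$)
$g - S{\left(R \right)} = \frac{\sqrt{1557330}}{33855} - \left(13 - 1\right) = \frac{\sqrt{1557330}}{33855} - 12 = -12 + \frac{\sqrt{1557330}}{33855}$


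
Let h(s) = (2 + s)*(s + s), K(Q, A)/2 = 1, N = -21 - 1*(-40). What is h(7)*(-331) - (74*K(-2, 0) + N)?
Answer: -41873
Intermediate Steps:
N = 19 (N = -21 + 40 = 19)
K(Q, A) = 2 (K(Q, A) = 2*1 = 2)
h(s) = 2*s*(2 + s) (h(s) = (2 + s)*(2*s) = 2*s*(2 + s))
h(7)*(-331) - (74*K(-2, 0) + N) = (2*7*(2 + 7))*(-331) - (74*2 + 19) = (2*7*9)*(-331) - (148 + 19) = 126*(-331) - 1*167 = -41706 - 167 = -41873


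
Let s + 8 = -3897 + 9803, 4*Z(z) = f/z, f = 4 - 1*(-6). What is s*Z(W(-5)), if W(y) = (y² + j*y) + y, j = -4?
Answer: 2949/8 ≈ 368.63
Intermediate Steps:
f = 10 (f = 4 + 6 = 10)
W(y) = y² - 3*y (W(y) = (y² - 4*y) + y = y² - 3*y)
Z(z) = 5/(2*z) (Z(z) = (10/z)/4 = 5/(2*z))
s = 5898 (s = -8 + (-3897 + 9803) = -8 + 5906 = 5898)
s*Z(W(-5)) = 5898*(5/(2*((-5*(-3 - 5))))) = 5898*(5/(2*((-5*(-8))))) = 5898*((5/2)/40) = 5898*((5/2)*(1/40)) = 5898*(1/16) = 2949/8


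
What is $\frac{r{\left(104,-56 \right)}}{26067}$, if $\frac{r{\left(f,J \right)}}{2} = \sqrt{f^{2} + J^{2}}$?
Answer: $\frac{16 \sqrt{218}}{26067} \approx 0.0090627$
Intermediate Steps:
$r{\left(f,J \right)} = 2 \sqrt{J^{2} + f^{2}}$ ($r{\left(f,J \right)} = 2 \sqrt{f^{2} + J^{2}} = 2 \sqrt{J^{2} + f^{2}}$)
$\frac{r{\left(104,-56 \right)}}{26067} = \frac{2 \sqrt{\left(-56\right)^{2} + 104^{2}}}{26067} = 2 \sqrt{3136 + 10816} \cdot \frac{1}{26067} = 2 \sqrt{13952} \cdot \frac{1}{26067} = 2 \cdot 8 \sqrt{218} \cdot \frac{1}{26067} = 16 \sqrt{218} \cdot \frac{1}{26067} = \frac{16 \sqrt{218}}{26067}$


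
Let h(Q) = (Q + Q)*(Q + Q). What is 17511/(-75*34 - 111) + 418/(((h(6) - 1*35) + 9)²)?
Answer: -40451811/6175294 ≈ -6.5506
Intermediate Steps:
h(Q) = 4*Q² (h(Q) = (2*Q)*(2*Q) = 4*Q²)
17511/(-75*34 - 111) + 418/(((h(6) - 1*35) + 9)²) = 17511/(-75*34 - 111) + 418/(((4*6² - 1*35) + 9)²) = 17511/(-2550 - 111) + 418/(((4*36 - 35) + 9)²) = 17511/(-2661) + 418/(((144 - 35) + 9)²) = 17511*(-1/2661) + 418/((109 + 9)²) = -5837/887 + 418/(118²) = -5837/887 + 418/13924 = -5837/887 + 418*(1/13924) = -5837/887 + 209/6962 = -40451811/6175294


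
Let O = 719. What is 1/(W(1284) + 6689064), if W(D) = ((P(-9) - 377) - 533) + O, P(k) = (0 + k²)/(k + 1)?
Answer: 8/53510903 ≈ 1.4950e-7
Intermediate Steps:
P(k) = k²/(1 + k)
W(D) = -1609/8 (W(D) = (((-9)²/(1 - 9) - 377) - 533) + 719 = ((81/(-8) - 377) - 533) + 719 = ((81*(-⅛) - 377) - 533) + 719 = ((-81/8 - 377) - 533) + 719 = (-3097/8 - 533) + 719 = -7361/8 + 719 = -1609/8)
1/(W(1284) + 6689064) = 1/(-1609/8 + 6689064) = 1/(53510903/8) = 8/53510903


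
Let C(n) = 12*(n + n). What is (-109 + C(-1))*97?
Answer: -12901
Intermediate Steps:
C(n) = 24*n (C(n) = 12*(2*n) = 24*n)
(-109 + C(-1))*97 = (-109 + 24*(-1))*97 = (-109 - 24)*97 = -133*97 = -12901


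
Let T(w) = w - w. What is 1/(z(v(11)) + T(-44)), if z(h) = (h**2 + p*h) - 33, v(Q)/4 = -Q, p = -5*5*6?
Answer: 1/8503 ≈ 0.00011761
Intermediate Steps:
p = -150 (p = -25*6 = -150)
v(Q) = -4*Q (v(Q) = 4*(-Q) = -4*Q)
z(h) = -33 + h**2 - 150*h (z(h) = (h**2 - 150*h) - 33 = -33 + h**2 - 150*h)
T(w) = 0
1/(z(v(11)) + T(-44)) = 1/((-33 + (-4*11)**2 - (-600)*11) + 0) = 1/((-33 + (-44)**2 - 150*(-44)) + 0) = 1/((-33 + 1936 + 6600) + 0) = 1/(8503 + 0) = 1/8503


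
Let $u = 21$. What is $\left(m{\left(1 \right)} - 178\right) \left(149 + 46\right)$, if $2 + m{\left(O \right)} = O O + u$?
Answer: $-30810$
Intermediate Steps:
$m{\left(O \right)} = 19 + O^{2}$ ($m{\left(O \right)} = -2 + \left(O O + 21\right) = -2 + \left(O^{2} + 21\right) = -2 + \left(21 + O^{2}\right) = 19 + O^{2}$)
$\left(m{\left(1 \right)} - 178\right) \left(149 + 46\right) = \left(\left(19 + 1^{2}\right) - 178\right) \left(149 + 46\right) = \left(\left(19 + 1\right) - 178\right) 195 = \left(20 - 178\right) 195 = \left(-158\right) 195 = -30810$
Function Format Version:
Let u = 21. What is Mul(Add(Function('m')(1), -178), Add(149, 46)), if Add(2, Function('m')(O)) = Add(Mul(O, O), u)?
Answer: -30810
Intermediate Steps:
Function('m')(O) = Add(19, Pow(O, 2)) (Function('m')(O) = Add(-2, Add(Mul(O, O), 21)) = Add(-2, Add(Pow(O, 2), 21)) = Add(-2, Add(21, Pow(O, 2))) = Add(19, Pow(O, 2)))
Mul(Add(Function('m')(1), -178), Add(149, 46)) = Mul(Add(Add(19, Pow(1, 2)), -178), Add(149, 46)) = Mul(Add(Add(19, 1), -178), 195) = Mul(Add(20, -178), 195) = Mul(-158, 195) = -30810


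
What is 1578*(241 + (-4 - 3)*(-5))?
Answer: 435528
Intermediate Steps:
1578*(241 + (-4 - 3)*(-5)) = 1578*(241 - 7*(-5)) = 1578*(241 + 35) = 1578*276 = 435528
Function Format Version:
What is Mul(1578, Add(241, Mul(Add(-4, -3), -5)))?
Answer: 435528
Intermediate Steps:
Mul(1578, Add(241, Mul(Add(-4, -3), -5))) = Mul(1578, Add(241, Mul(-7, -5))) = Mul(1578, Add(241, 35)) = Mul(1578, 276) = 435528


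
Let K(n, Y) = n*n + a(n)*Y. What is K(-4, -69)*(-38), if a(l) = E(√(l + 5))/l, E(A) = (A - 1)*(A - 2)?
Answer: -608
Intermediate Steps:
E(A) = (-1 + A)*(-2 + A)
a(l) = (7 + l - 3*√(5 + l))/l (a(l) = (2 + (√(l + 5))² - 3*√(l + 5))/l = (2 + (√(5 + l))² - 3*√(5 + l))/l = (2 + (5 + l) - 3*√(5 + l))/l = (7 + l - 3*√(5 + l))/l)
K(n, Y) = n² + Y*(7 + n - 3*√(5 + n))/n (K(n, Y) = n*n + ((7 + n - 3*√(5 + n))/n)*Y = n² + Y*(7 + n - 3*√(5 + n))/n)
K(-4, -69)*(-38) = (((-4)³ - 69*(7 - 4 - 3*√(5 - 4)))/(-4))*(-38) = -(-64 - 69*(7 - 4 - 3*√1))/4*(-38) = -(-64 - 69*(7 - 4 - 3*1))/4*(-38) = -(-64 - 69*(7 - 4 - 3))/4*(-38) = -(-64 - 69*0)/4*(-38) = -(-64 + 0)/4*(-38) = -¼*(-64)*(-38) = 16*(-38) = -608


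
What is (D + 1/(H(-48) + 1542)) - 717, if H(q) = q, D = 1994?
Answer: 1907839/1494 ≈ 1277.0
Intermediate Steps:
(D + 1/(H(-48) + 1542)) - 717 = (1994 + 1/(-48 + 1542)) - 717 = (1994 + 1/1494) - 717 = 2979037/1494 - 717 = 1907839/1494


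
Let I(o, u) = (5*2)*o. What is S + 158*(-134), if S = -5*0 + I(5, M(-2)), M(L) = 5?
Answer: -21122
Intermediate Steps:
I(o, u) = 10*o
S = 50 (S = -5*0 + 10*5 = 0 + 50 = 50)
S + 158*(-134) = 50 + 158*(-134) = 50 - 21172 = -21122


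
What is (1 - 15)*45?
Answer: -630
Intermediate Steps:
(1 - 15)*45 = -14*45 = -630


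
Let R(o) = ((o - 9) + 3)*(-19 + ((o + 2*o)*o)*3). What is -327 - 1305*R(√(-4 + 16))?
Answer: 696543 - 232290*√3 ≈ 2.9421e+5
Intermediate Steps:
R(o) = (-19 + 9*o²)*(-6 + o) (R(o) = ((-9 + o) + 3)*(-19 + ((3*o)*o)*3) = (-6 + o)*(-19 + (3*o²)*3) = (-6 + o)*(-19 + 9*o²) = (-19 + 9*o²)*(-6 + o))
-327 - 1305*R(√(-4 + 16)) = -327 - 1305*(114 - 54*(√(-4 + 16))² - 19*√(-4 + 16) + 9*(√(-4 + 16))³) = -327 - 1305*(114 - 54*(√12)² - 38*√3 + 9*(√12)³) = -327 - 1305*(114 - 54*(2*√3)² - 38*√3 + 9*(2*√3)³) = -327 - 1305*(114 - 54*12 - 38*√3 + 9*(24*√3)) = -327 - 1305*(114 - 648 - 38*√3 + 216*√3) = -327 - 1305*(-534 + 178*√3) = -327 + (696870 - 232290*√3) = 696543 - 232290*√3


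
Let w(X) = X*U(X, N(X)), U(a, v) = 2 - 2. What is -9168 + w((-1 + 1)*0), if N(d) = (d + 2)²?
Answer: -9168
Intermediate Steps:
N(d) = (2 + d)²
U(a, v) = 0
w(X) = 0 (w(X) = X*0 = 0)
-9168 + w((-1 + 1)*0) = -9168 + 0 = -9168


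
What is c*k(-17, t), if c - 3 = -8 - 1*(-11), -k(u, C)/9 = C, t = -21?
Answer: 1134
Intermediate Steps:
k(u, C) = -9*C
c = 6 (c = 3 + (-8 - 1*(-11)) = 3 + (-8 + 11) = 3 + 3 = 6)
c*k(-17, t) = 6*(-9*(-21)) = 6*189 = 1134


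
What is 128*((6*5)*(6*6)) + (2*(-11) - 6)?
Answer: 138212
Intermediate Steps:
128*((6*5)*(6*6)) + (2*(-11) - 6) = 128*(30*36) + (-22 - 6) = 128*1080 - 28 = 138240 - 28 = 138212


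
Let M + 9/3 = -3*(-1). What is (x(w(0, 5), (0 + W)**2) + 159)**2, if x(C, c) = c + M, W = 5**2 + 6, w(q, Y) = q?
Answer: 1254400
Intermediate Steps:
W = 31 (W = 25 + 6 = 31)
M = 0 (M = -3 - 3*(-1) = -3 + 3 = 0)
x(C, c) = c (x(C, c) = c + 0 = c)
(x(w(0, 5), (0 + W)**2) + 159)**2 = ((0 + 31)**2 + 159)**2 = (31**2 + 159)**2 = (961 + 159)**2 = 1120**2 = 1254400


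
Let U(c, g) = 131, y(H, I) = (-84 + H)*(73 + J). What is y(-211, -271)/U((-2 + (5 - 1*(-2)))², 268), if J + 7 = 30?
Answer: -28320/131 ≈ -216.18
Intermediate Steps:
J = 23 (J = -7 + 30 = 23)
y(H, I) = -8064 + 96*H (y(H, I) = (-84 + H)*(73 + 23) = (-84 + H)*96 = -8064 + 96*H)
y(-211, -271)/U((-2 + (5 - 1*(-2)))², 268) = (-8064 + 96*(-211))/131 = (-8064 - 20256)*(1/131) = -28320*1/131 = -28320/131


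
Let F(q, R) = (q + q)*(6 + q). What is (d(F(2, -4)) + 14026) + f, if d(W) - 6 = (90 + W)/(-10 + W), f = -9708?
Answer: 47625/11 ≈ 4329.5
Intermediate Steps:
F(q, R) = 2*q*(6 + q) (F(q, R) = (2*q)*(6 + q) = 2*q*(6 + q))
d(W) = 6 + (90 + W)/(-10 + W)
(d(F(2, -4)) + 14026) + f = ((30 + 7*(2*2*(6 + 2)))/(-10 + 2*2*(6 + 2)) + 14026) - 9708 = ((30 + 7*(2*2*8))/(-10 + 2*2*8) + 14026) - 9708 = ((30 + 7*32)/(-10 + 32) + 14026) - 9708 = ((30 + 224)/22 + 14026) - 9708 = ((1/22)*254 + 14026) - 9708 = (127/11 + 14026) - 9708 = 154413/11 - 9708 = 47625/11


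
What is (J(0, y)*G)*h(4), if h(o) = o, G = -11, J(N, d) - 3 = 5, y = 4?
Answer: -352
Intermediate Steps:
J(N, d) = 8 (J(N, d) = 3 + 5 = 8)
(J(0, y)*G)*h(4) = (8*(-11))*4 = -88*4 = -352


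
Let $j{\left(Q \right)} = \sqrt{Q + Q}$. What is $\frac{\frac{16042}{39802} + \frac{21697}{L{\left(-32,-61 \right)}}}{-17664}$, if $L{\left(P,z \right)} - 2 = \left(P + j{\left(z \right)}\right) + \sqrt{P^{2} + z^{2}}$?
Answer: $\frac{13 \left(-33196259 - 617 \sqrt{4745} - 617 i \sqrt{122}\right)}{351531264 \left(-30 + \sqrt{4745} + i \sqrt{122}\right)} \approx -0.029254 + 0.0083033 i$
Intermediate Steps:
$j{\left(Q \right)} = \sqrt{2} \sqrt{Q}$ ($j{\left(Q \right)} = \sqrt{2 Q} = \sqrt{2} \sqrt{Q}$)
$L{\left(P,z \right)} = 2 + P + \sqrt{P^{2} + z^{2}} + \sqrt{2} \sqrt{z}$ ($L{\left(P,z \right)} = 2 + \left(\left(P + \sqrt{2} \sqrt{z}\right) + \sqrt{P^{2} + z^{2}}\right) = 2 + \left(P + \sqrt{P^{2} + z^{2}} + \sqrt{2} \sqrt{z}\right) = 2 + P + \sqrt{P^{2} + z^{2}} + \sqrt{2} \sqrt{z}$)
$\frac{\frac{16042}{39802} + \frac{21697}{L{\left(-32,-61 \right)}}}{-17664} = \frac{\frac{16042}{39802} + \frac{21697}{2 - 32 + \sqrt{\left(-32\right)^{2} + \left(-61\right)^{2}} + \sqrt{2} \sqrt{-61}}}{-17664} = \left(16042 \cdot \frac{1}{39802} + \frac{21697}{2 - 32 + \sqrt{1024 + 3721} + \sqrt{2} i \sqrt{61}}\right) \left(- \frac{1}{17664}\right) = \left(\frac{8021}{19901} + \frac{21697}{2 - 32 + \sqrt{4745} + i \sqrt{122}}\right) \left(- \frac{1}{17664}\right) = \left(\frac{8021}{19901} + \frac{21697}{-30 + \sqrt{4745} + i \sqrt{122}}\right) \left(- \frac{1}{17664}\right) = - \frac{8021}{351531264} - \frac{21697}{17664 \left(-30 + \sqrt{4745} + i \sqrt{122}\right)}$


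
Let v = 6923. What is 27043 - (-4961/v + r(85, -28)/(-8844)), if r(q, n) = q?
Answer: 1655806549055/61227012 ≈ 27044.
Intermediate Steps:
27043 - (-4961/v + r(85, -28)/(-8844)) = 27043 - (-4961/6923 + 85/(-8844)) = 27043 - (-4961*1/6923 + 85*(-1/8844)) = 27043 - (-4961/6923 - 85/8844) = 27043 - 1*(-44463539/61227012) = 27043 + 44463539/61227012 = 1655806549055/61227012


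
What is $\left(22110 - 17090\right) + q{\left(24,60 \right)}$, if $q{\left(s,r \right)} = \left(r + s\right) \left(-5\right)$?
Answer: $4600$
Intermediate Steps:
$q{\left(s,r \right)} = - 5 r - 5 s$
$\left(22110 - 17090\right) + q{\left(24,60 \right)} = \left(22110 - 17090\right) - 420 = 5020 - 420 = 4600$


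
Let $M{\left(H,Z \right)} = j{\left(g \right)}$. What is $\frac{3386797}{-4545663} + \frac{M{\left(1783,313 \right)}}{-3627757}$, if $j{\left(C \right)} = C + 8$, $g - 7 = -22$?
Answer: $- \frac{1755206386384}{2355794395413} \approx -0.74506$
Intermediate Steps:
$g = -15$ ($g = 7 - 22 = -15$)
$j{\left(C \right)} = 8 + C$
$M{\left(H,Z \right)} = -7$ ($M{\left(H,Z \right)} = 8 - 15 = -7$)
$\frac{3386797}{-4545663} + \frac{M{\left(1783,313 \right)}}{-3627757} = \frac{3386797}{-4545663} - \frac{7}{-3627757} = 3386797 \left(- \frac{1}{4545663}\right) - - \frac{1}{518251} = - \frac{3386797}{4545663} + \frac{1}{518251} = - \frac{1755206386384}{2355794395413}$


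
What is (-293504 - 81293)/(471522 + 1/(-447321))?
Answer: -167654568837/210921692561 ≈ -0.79487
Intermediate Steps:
(-293504 - 81293)/(471522 + 1/(-447321)) = -374797/(471522 - 1/447321) = -374797/210921692561/447321 = -374797*447321/210921692561 = -167654568837/210921692561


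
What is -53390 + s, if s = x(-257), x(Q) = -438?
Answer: -53828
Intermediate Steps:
s = -438
-53390 + s = -53390 - 438 = -53828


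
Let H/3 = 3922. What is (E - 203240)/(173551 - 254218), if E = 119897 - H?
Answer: 31703/26889 ≈ 1.1790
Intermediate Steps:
H = 11766 (H = 3*3922 = 11766)
E = 108131 (E = 119897 - 1*11766 = 119897 - 11766 = 108131)
(E - 203240)/(173551 - 254218) = (108131 - 203240)/(173551 - 254218) = -95109/(-80667) = -95109*(-1/80667) = 31703/26889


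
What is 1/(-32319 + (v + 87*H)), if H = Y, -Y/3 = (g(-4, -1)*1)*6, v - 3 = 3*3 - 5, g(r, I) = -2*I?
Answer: -1/35444 ≈ -2.8214e-5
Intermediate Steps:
v = 7 (v = 3 + (3*3 - 5) = 3 + (9 - 5) = 3 + 4 = 7)
Y = -36 (Y = -3*-2*(-1)*1*6 = -3*2*1*6 = -6*6 = -3*12 = -36)
H = -36
1/(-32319 + (v + 87*H)) = 1/(-32319 + (7 + 87*(-36))) = 1/(-32319 + (7 - 3132)) = 1/(-32319 - 3125) = 1/(-35444) = -1/35444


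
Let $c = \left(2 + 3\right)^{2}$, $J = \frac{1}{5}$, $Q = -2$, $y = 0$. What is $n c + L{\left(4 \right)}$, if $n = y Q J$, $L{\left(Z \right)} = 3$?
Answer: $3$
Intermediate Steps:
$J = \frac{1}{5} \approx 0.2$
$n = 0$ ($n = 0 \left(-2\right) \frac{1}{5} = 0 \cdot \frac{1}{5} = 0$)
$c = 25$ ($c = 5^{2} = 25$)
$n c + L{\left(4 \right)} = 0 \cdot 25 + 3 = 0 + 3 = 3$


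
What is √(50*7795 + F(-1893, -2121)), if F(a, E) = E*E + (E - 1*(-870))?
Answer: 2*√1221785 ≈ 2210.7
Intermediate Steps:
F(a, E) = 870 + E + E² (F(a, E) = E² + (E + 870) = E² + (870 + E) = 870 + E + E²)
√(50*7795 + F(-1893, -2121)) = √(50*7795 + (870 - 2121 + (-2121)²)) = √(389750 + (870 - 2121 + 4498641)) = √(389750 + 4497390) = √4887140 = 2*√1221785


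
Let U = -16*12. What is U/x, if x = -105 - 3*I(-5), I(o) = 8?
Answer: 64/43 ≈ 1.4884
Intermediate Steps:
U = -192
x = -129 (x = -105 - 3*8 = -105 - 1*24 = -105 - 24 = -129)
U/x = -192/(-129) = -192*(-1/129) = 64/43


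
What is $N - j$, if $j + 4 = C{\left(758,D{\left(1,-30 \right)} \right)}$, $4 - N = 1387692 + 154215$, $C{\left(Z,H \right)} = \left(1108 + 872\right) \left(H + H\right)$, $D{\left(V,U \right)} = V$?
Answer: $-1545859$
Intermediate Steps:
$C{\left(Z,H \right)} = 3960 H$ ($C{\left(Z,H \right)} = 1980 \cdot 2 H = 3960 H$)
$N = -1541903$ ($N = 4 - \left(1387692 + 154215\right) = 4 - 1541907 = -1541903$)
$j = 3956$ ($j = -4 + 3960 \cdot 1 = -4 + 3960 = 3956$)
$N - j = -1541903 - 3956 = -1545859$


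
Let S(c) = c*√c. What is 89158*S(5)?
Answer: 445790*√5 ≈ 9.9682e+5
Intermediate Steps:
S(c) = c^(3/2)
89158*S(5) = 89158*5^(3/2) = 89158*(5*√5) = 445790*√5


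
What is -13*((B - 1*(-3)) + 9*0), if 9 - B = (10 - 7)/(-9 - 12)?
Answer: -1105/7 ≈ -157.86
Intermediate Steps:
B = 64/7 (B = 9 - (10 - 7)/(-9 - 12) = 9 - 3/(-21) = 9 - 3*(-1)/21 = 9 - 1*(-⅐) = 9 + ⅐ = 64/7 ≈ 9.1429)
-13*((B - 1*(-3)) + 9*0) = -13*((64/7 - 1*(-3)) + 9*0) = -13*((64/7 + 3) + 0) = -13*(85/7 + 0) = -13*85/7 = -1105/7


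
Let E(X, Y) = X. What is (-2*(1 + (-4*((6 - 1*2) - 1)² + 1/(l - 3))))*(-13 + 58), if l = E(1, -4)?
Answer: 3195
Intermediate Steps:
l = 1
(-2*(1 + (-4*((6 - 1*2) - 1)² + 1/(l - 3))))*(-13 + 58) = (-2*(1 + (-4*((6 - 1*2) - 1)² + 1/(1 - 3))))*(-13 + 58) = -2*(1 + (-4*((6 - 2) - 1)² + 1/(-2)))*45 = -2*(1 + (-4*(4 - 1)² - ½))*45 = -2*(1 + (-4*3² - ½))*45 = -2*(1 + (-4*9 - ½))*45 = -2*(1 + (-36 - ½))*45 = -2*(1 - 73/2)*45 = -2*(-71/2)*45 = 71*45 = 3195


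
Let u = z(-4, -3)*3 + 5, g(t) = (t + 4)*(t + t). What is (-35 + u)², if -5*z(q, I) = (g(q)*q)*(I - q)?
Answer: 900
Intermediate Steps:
g(t) = 2*t*(4 + t) (g(t) = (4 + t)*(2*t) = 2*t*(4 + t))
z(q, I) = -2*q²*(4 + q)*(I - q)/5 (z(q, I) = -(2*q*(4 + q))*q*(I - q)/5 = -2*q²*(4 + q)*(I - q)/5)
u = 5 (u = -⅖*(-4)²*(4 - 4)*(-3 - 1*(-4))*3 + 5 = -⅖*16*0*(-3 + 4)*3 + 5 = -⅖*16*0*1*3 + 5 = 0*3 + 5 = 0 + 5 = 5)
(-35 + u)² = (-35 + 5)² = (-30)² = 900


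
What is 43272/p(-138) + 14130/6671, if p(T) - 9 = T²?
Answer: 61987378/14122507 ≈ 4.3893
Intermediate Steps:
p(T) = 9 + T²
43272/p(-138) + 14130/6671 = 43272/(9 + (-138)²) + 14130/6671 = 43272/(9 + 19044) + 14130*(1/6671) = 43272/19053 + 14130/6671 = 43272*(1/19053) + 14130/6671 = 4808/2117 + 14130/6671 = 61987378/14122507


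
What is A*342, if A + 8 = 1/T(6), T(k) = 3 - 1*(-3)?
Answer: -2679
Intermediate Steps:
T(k) = 6 (T(k) = 3 + 3 = 6)
A = -47/6 (A = -8 + 1/6 = -8 + ⅙ = -47/6 ≈ -7.8333)
A*342 = -47/6*342 = -2679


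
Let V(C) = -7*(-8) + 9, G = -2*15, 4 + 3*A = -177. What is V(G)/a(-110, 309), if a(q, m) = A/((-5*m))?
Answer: 301275/181 ≈ 1664.5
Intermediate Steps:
A = -181/3 (A = -4/3 + (⅓)*(-177) = -4/3 - 59 = -181/3 ≈ -60.333)
a(q, m) = 181/(15*m) (a(q, m) = -181*(-1/(5*m))/3 = -(-181)/(15*m) = 181/(15*m))
G = -30
V(C) = 65 (V(C) = 56 + 9 = 65)
V(G)/a(-110, 309) = 65/(((181/15)/309)) = 65/(((181/15)*(1/309))) = 65/(181/4635) = 65*(4635/181) = 301275/181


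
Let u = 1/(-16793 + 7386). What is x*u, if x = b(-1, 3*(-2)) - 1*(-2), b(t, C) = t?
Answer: -1/9407 ≈ -0.00010630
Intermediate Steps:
u = -1/9407 (u = 1/(-9407) = -1/9407 ≈ -0.00010630)
x = 1 (x = -1 - 1*(-2) = -1 + 2 = 1)
x*u = 1*(-1/9407) = -1/9407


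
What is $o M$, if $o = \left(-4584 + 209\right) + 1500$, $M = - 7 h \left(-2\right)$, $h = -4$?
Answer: $161000$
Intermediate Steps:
$M = -56$ ($M = \left(-7\right) \left(-4\right) \left(-2\right) = 28 \left(-2\right) = -56$)
$o = -2875$ ($o = -4375 + 1500 = -2875$)
$o M = \left(-2875\right) \left(-56\right) = 161000$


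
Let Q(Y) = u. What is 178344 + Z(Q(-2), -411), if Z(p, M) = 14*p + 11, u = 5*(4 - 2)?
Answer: 178495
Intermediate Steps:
u = 10 (u = 5*2 = 10)
Q(Y) = 10
Z(p, M) = 11 + 14*p
178344 + Z(Q(-2), -411) = 178344 + (11 + 14*10) = 178344 + (11 + 140) = 178344 + 151 = 178495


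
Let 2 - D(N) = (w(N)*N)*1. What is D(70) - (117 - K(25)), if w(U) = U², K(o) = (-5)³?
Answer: -343240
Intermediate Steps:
K(o) = -125
D(N) = 2 - N³ (D(N) = 2 - N²*N = 2 - N³)
D(70) - (117 - K(25)) = (2 - 1*70³) - (117 - 1*(-125)) = (2 - 1*343000) - (117 + 125) = (2 - 343000) - 1*242 = -342998 - 242 = -343240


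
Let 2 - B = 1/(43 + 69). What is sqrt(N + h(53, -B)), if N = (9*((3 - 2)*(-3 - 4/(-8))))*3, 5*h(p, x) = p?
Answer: I*sqrt(5690)/10 ≈ 7.5432*I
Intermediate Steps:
B = 223/112 (B = 2 - 1/(43 + 69) = 2 - 1/112 = 223/112 ≈ 1.9911)
h(p, x) = p/5
N = -135/2 (N = (9*(1*(-3 - 4*(-1/8))))*3 = (9*(1*(-3 + 1/2)))*3 = (9*(1*(-5/2)))*3 = (9*(-5/2))*3 = -45/2*3 = -135/2 ≈ -67.500)
sqrt(N + h(53, -B)) = sqrt(-135/2 + (1/5)*53) = sqrt(-135/2 + 53/5) = sqrt(-569/10) = I*sqrt(5690)/10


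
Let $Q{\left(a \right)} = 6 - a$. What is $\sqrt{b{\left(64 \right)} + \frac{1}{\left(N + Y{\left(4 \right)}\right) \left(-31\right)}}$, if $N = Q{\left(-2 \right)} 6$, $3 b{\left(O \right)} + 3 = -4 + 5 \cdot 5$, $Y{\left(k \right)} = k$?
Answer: $\frac{\sqrt{3897413}}{806} \approx 2.4494$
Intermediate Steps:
$b{\left(O \right)} = 6$ ($b{\left(O \right)} = -1 + \frac{-4 + 5 \cdot 5}{3} = -1 + \frac{-4 + 25}{3} = -1 + \frac{1}{3} \cdot 21 = -1 + 7 = 6$)
$N = 48$ ($N = \left(6 - -2\right) 6 = \left(6 + 2\right) 6 = 8 \cdot 6 = 48$)
$\sqrt{b{\left(64 \right)} + \frac{1}{\left(N + Y{\left(4 \right)}\right) \left(-31\right)}} = \sqrt{6 + \frac{1}{\left(48 + 4\right) \left(-31\right)}} = \sqrt{6 + \frac{1}{52 \left(-31\right)}} = \sqrt{6 + \frac{1}{-1612}} = \sqrt{6 - \frac{1}{1612}} = \sqrt{\frac{9671}{1612}} = \frac{\sqrt{3897413}}{806}$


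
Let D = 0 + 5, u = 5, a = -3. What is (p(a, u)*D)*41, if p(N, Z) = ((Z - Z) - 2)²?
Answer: 820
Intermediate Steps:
D = 5
p(N, Z) = 4 (p(N, Z) = (0 - 2)² = (-2)² = 4)
(p(a, u)*D)*41 = (4*5)*41 = 20*41 = 820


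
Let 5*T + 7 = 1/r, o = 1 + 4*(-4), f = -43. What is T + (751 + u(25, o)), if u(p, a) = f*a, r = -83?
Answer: 578758/415 ≈ 1394.6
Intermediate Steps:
o = -15 (o = 1 - 16 = -15)
u(p, a) = -43*a
T = -582/415 (T = -7/5 + (⅕)/(-83) = -7/5 + (⅕)*(-1/83) = -7/5 - 1/415 = -582/415 ≈ -1.4024)
T + (751 + u(25, o)) = -582/415 + (751 - 43*(-15)) = -582/415 + (751 + 645) = -582/415 + 1396 = 578758/415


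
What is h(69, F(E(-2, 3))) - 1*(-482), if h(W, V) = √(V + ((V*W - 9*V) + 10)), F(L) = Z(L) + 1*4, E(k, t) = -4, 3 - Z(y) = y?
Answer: 482 + √681 ≈ 508.10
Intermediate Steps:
Z(y) = 3 - y
F(L) = 7 - L (F(L) = (3 - L) + 1*4 = (3 - L) + 4 = 7 - L)
h(W, V) = √(10 - 8*V + V*W) (h(W, V) = √(V + ((-9*V + V*W) + 10)) = √(V + (10 - 9*V + V*W)) = √(10 - 8*V + V*W))
h(69, F(E(-2, 3))) - 1*(-482) = √(10 - 8*(7 - 1*(-4)) + (7 - 1*(-4))*69) - 1*(-482) = √(10 - 8*(7 + 4) + (7 + 4)*69) + 482 = √(10 - 8*11 + 11*69) + 482 = √(10 - 88 + 759) + 482 = √681 + 482 = 482 + √681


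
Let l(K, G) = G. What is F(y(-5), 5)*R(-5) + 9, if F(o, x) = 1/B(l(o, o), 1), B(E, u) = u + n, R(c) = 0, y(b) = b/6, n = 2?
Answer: 9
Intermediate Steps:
y(b) = b/6 (y(b) = b*(1/6) = b/6)
B(E, u) = 2 + u (B(E, u) = u + 2 = 2 + u)
F(o, x) = 1/3 (F(o, x) = 1/(2 + 1) = 1/3)
F(y(-5), 5)*R(-5) + 9 = (1/3)*0 + 9 = 0 + 9 = 9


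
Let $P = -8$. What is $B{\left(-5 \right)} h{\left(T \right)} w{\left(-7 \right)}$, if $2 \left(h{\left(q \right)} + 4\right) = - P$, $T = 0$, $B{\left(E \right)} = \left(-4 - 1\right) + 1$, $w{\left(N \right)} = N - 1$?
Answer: $0$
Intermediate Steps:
$w{\left(N \right)} = -1 + N$ ($w{\left(N \right)} = N - 1 = -1 + N$)
$B{\left(E \right)} = -4$ ($B{\left(E \right)} = -5 + 1 = -4$)
$h{\left(q \right)} = 0$ ($h{\left(q \right)} = -4 + \frac{\left(-1\right) \left(-8\right)}{2} = -4 + \frac{1}{2} \cdot 8 = -4 + 4 = 0$)
$B{\left(-5 \right)} h{\left(T \right)} w{\left(-7 \right)} = \left(-4\right) 0 \left(-1 - 7\right) = 0 \left(-8\right) = 0$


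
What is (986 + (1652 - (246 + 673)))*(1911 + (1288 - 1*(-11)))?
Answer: 5517990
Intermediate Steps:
(986 + (1652 - (246 + 673)))*(1911 + (1288 - 1*(-11))) = (986 + (1652 - 1*919))*(1911 + (1288 + 11)) = (986 + (1652 - 919))*(1911 + 1299) = (986 + 733)*3210 = 1719*3210 = 5517990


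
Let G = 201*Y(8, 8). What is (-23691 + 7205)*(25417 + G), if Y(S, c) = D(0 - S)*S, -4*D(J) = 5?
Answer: -385887802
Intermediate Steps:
D(J) = -5/4 (D(J) = -¼*5 = -5/4)
Y(S, c) = -5*S/4
G = -2010 (G = 201*(-5/4*8) = 201*(-10) = -2010)
(-23691 + 7205)*(25417 + G) = (-23691 + 7205)*(25417 - 2010) = -16486*23407 = -385887802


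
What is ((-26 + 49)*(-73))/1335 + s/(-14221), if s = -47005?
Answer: 38874616/18985035 ≈ 2.0476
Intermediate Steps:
((-26 + 49)*(-73))/1335 + s/(-14221) = ((-26 + 49)*(-73))/1335 - 47005/(-14221) = (23*(-73))*(1/1335) - 47005*(-1/14221) = -1679*1/1335 + 47005/14221 = -1679/1335 + 47005/14221 = 38874616/18985035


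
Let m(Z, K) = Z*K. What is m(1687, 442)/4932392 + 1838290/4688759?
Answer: 6281679396533/11563398690764 ≈ 0.54324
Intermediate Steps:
m(Z, K) = K*Z
m(1687, 442)/4932392 + 1838290/4688759 = (442*1687)/4932392 + 1838290/4688759 = 745654*(1/4932392) + 1838290*(1/4688759) = 372827/2466196 + 1838290/4688759 = 6281679396533/11563398690764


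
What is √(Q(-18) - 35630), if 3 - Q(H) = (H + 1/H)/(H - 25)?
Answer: I*√2371503578/258 ≈ 188.75*I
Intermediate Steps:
Q(H) = 3 - (H + 1/H)/(-25 + H) (Q(H) = 3 - (H + 1/H)/(H - 25) = 3 - (H + 1/H)/(-25 + H))
√(Q(-18) - 35630) = √((-1 - 75*(-18) + 2*(-18)²)/((-18)*(-25 - 18)) - 35630) = √(-1/18*(-1 + 1350 + 2*324)/(-43) - 35630) = √(-1/18*(-1/43)*(-1 + 1350 + 648) - 35630) = √(-1/18*(-1/43)*1997 - 35630) = √(1997/774 - 35630) = √(-27575623/774) = I*√2371503578/258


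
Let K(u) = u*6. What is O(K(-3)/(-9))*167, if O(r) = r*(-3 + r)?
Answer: -334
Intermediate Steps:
K(u) = 6*u
O(K(-3)/(-9))*167 = (((6*(-3))/(-9))*(-3 + (6*(-3))/(-9)))*167 = ((-18*(-1/9))*(-3 - 18*(-1/9)))*167 = (2*(-3 + 2))*167 = (2*(-1))*167 = -2*167 = -334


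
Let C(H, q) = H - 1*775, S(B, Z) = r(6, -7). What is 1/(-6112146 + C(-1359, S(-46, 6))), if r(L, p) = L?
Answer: -1/6114280 ≈ -1.6355e-7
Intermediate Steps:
S(B, Z) = 6
C(H, q) = -775 + H (C(H, q) = H - 775 = -775 + H)
1/(-6112146 + C(-1359, S(-46, 6))) = 1/(-6112146 + (-775 - 1359)) = 1/(-6112146 - 2134) = 1/(-6114280) = -1/6114280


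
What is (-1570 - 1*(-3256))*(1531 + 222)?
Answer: 2955558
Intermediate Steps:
(-1570 - 1*(-3256))*(1531 + 222) = (-1570 + 3256)*1753 = 1686*1753 = 2955558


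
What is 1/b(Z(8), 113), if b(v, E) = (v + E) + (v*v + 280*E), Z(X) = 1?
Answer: 1/31755 ≈ 3.1491e-5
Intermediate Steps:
b(v, E) = v + v**2 + 281*E (b(v, E) = (E + v) + (v**2 + 280*E) = v + v**2 + 281*E)
1/b(Z(8), 113) = 1/(1 + 1**2 + 281*113) = 1/(1 + 1 + 31753) = 1/31755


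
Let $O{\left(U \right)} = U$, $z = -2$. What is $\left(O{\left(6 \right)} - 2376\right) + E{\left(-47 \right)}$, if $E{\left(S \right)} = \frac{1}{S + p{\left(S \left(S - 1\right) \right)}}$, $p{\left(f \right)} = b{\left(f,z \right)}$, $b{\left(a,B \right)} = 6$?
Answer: $- \frac{97171}{41} \approx -2370.0$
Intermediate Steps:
$p{\left(f \right)} = 6$
$E{\left(S \right)} = \frac{1}{6 + S}$ ($E{\left(S \right)} = \frac{1}{S + 6} = \frac{1}{6 + S}$)
$\left(O{\left(6 \right)} - 2376\right) + E{\left(-47 \right)} = \left(6 - 2376\right) + \frac{1}{6 - 47} = \left(6 - 2376\right) + \frac{1}{-41} = -2370 - \frac{1}{41} = - \frac{97171}{41}$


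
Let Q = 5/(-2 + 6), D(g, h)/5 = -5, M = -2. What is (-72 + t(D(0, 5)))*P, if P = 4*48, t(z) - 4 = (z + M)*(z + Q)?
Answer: 110064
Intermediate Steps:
D(g, h) = -25 (D(g, h) = 5*(-5) = -25)
Q = 5/4 ≈ 1.2500
t(z) = 4 + (-2 + z)*(5/4 + z) (t(z) = 4 + (z - 2)*(z + 5/4) = 4 + (-2 + z)*(5/4 + z))
P = 192
(-72 + t(D(0, 5)))*P = (-72 + (3/2 + (-25)**2 - 3/4*(-25)))*192 = (-72 + (3/2 + 625 + 75/4))*192 = (-72 + 2581/4)*192 = (2293/4)*192 = 110064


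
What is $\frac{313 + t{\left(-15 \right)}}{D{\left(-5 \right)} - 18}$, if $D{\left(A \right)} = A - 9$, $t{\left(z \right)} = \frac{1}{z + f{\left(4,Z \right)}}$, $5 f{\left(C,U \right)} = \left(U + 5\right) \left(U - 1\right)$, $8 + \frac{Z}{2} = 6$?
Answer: $- \frac{5007}{512} \approx -9.7793$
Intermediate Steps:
$Z = -4$ ($Z = -16 + 2 \cdot 6 = -16 + 12 = -4$)
$f{\left(C,U \right)} = \frac{\left(-1 + U\right) \left(5 + U\right)}{5}$ ($f{\left(C,U \right)} = \frac{\left(U + 5\right) \left(U - 1\right)}{5} = \frac{\left(5 + U\right) \left(-1 + U\right)}{5} = \frac{\left(-1 + U\right) \left(5 + U\right)}{5}$)
$t{\left(z \right)} = \frac{1}{-1 + z}$ ($t{\left(z \right)} = \frac{1}{z + \left(-1 + \frac{\left(-4\right)^{2}}{5} + \frac{4}{5} \left(-4\right)\right)} = \frac{1}{z - 1} = \frac{1}{-1 + z}$)
$D{\left(A \right)} = -9 + A$
$\frac{313 + t{\left(-15 \right)}}{D{\left(-5 \right)} - 18} = \frac{313 + \frac{1}{-1 - 15}}{\left(-9 - 5\right) - 18} = \frac{313 + \frac{1}{-16}}{-14 - 18} = \frac{313 - \frac{1}{16}}{-32} = \frac{5007}{16} \left(- \frac{1}{32}\right) = - \frac{5007}{512}$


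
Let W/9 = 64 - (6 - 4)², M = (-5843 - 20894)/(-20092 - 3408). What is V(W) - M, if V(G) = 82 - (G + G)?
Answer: -23479737/23500 ≈ -999.14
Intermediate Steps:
M = 26737/23500 (M = -26737/(-23500) = -26737*(-1/23500) = 26737/23500 ≈ 1.1377)
W = 540 (W = 9*(64 - (6 - 4)²) = 9*(64 - 1*2²) = 9*(64 - 1*4) = 9*(64 - 4) = 9*60 = 540)
V(G) = 82 - 2*G
V(W) - M = (82 - 2*540) - 1*26737/23500 = (82 - 1080) - 26737/23500 = -998 - 26737/23500 = -23479737/23500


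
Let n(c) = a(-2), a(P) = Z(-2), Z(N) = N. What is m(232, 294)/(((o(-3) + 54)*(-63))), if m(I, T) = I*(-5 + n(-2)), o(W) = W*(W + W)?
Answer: 29/81 ≈ 0.35802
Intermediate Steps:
a(P) = -2
n(c) = -2
o(W) = 2*W² (o(W) = W*(2*W) = 2*W²)
m(I, T) = -7*I (m(I, T) = I*(-5 - 2) = I*(-7) = -7*I)
m(232, 294)/(((o(-3) + 54)*(-63))) = (-7*232)/(((2*(-3)² + 54)*(-63))) = -1624*(-1/(63*(2*9 + 54))) = -1624*(-1/(63*(18 + 54))) = -1624/(72*(-63)) = -1624/(-4536) = -1624*(-1/4536) = 29/81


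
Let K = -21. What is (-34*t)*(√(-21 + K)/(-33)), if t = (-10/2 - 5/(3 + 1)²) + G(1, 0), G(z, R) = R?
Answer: -1445*I*√42/264 ≈ -35.472*I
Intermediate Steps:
t = -85/16 (t = (-10/2 - 5/(3 + 1)²) + 0 = (-10*½ - 5/(4²)) + 0 = (-5 - 5/16) + 0 = -85/16 + 0 = -85/16 ≈ -5.3125)
(-34*t)*(√(-21 + K)/(-33)) = (-34*(-85/16))*(√(-21 - 21)/(-33)) = 1445*(√(-42)*(-1/33))/8 = 1445*((I*√42)*(-1/33))/8 = 1445*(-I*√42/33)/8 = -1445*I*√42/264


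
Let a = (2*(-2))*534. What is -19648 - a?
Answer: -17512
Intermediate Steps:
a = -2136 (a = -4*534 = -2136)
-19648 - a = -19648 - 1*(-2136) = -19648 + 2136 = -17512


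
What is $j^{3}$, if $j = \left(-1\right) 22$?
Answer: $-10648$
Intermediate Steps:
$j = -22$
$j^{3} = \left(-22\right)^{3} = -10648$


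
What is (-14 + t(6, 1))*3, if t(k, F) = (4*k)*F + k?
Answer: 48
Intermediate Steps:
t(k, F) = k + 4*F*k (t(k, F) = 4*F*k + k = k + 4*F*k)
(-14 + t(6, 1))*3 = (-14 + 6*(1 + 4*1))*3 = (-14 + 6*(1 + 4))*3 = (-14 + 6*5)*3 = (-14 + 30)*3 = 16*3 = 48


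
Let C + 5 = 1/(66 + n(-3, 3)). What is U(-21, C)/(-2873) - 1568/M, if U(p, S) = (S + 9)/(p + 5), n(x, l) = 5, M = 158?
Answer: -2558740237/257834512 ≈ -9.9240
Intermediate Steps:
C = -354/71 (C = -5 + 1/(66 + 5) = -5 + 1/71 = -354/71 ≈ -4.9859)
U(p, S) = (9 + S)/(5 + p)
U(-21, C)/(-2873) - 1568/M = ((9 - 354/71)/(5 - 21))/(-2873) - 1568/158 = ((285/71)/(-16))*(-1/2873) - 1568*1/158 = -1/16*285/71*(-1/2873) - 784/79 = -285/1136*(-1/2873) - 784/79 = 285/3263728 - 784/79 = -2558740237/257834512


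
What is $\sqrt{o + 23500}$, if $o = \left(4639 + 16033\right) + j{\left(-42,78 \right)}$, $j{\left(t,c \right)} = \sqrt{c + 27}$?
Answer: $\sqrt{44172 + \sqrt{105}} \approx 210.2$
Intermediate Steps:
$j{\left(t,c \right)} = \sqrt{27 + c}$
$o = 20672 + \sqrt{105}$ ($o = \left(4639 + 16033\right) + \sqrt{27 + 78} = 20672 + \sqrt{105} \approx 20682.0$)
$\sqrt{o + 23500} = \sqrt{\left(20672 + \sqrt{105}\right) + 23500} = \sqrt{44172 + \sqrt{105}}$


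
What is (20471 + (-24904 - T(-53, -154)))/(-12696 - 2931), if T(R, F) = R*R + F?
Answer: 7088/15627 ≈ 0.45357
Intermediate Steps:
T(R, F) = F + R² (T(R, F) = R² + F = F + R²)
(20471 + (-24904 - T(-53, -154)))/(-12696 - 2931) = (20471 + (-24904 - (-154 + (-53)²)))/(-12696 - 2931) = (20471 + (-24904 - (-154 + 2809)))/(-15627) = (20471 + (-24904 - 1*2655))*(-1/15627) = (20471 + (-24904 - 2655))*(-1/15627) = (20471 - 27559)*(-1/15627) = -7088*(-1/15627) = 7088/15627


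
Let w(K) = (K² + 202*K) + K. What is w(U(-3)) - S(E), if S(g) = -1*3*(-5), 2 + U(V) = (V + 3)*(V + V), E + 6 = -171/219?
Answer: -417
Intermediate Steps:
E = -495/73 (E = -6 - 171/219 = -6 - 171*1/219 = -6 - 57/73 = -495/73 ≈ -6.7808)
U(V) = -2 + 2*V*(3 + V) (U(V) = -2 + (V + 3)*(V + V) = -2 + (3 + V)*(2*V) = -2 + 2*V*(3 + V))
S(g) = 15 (S(g) = -3*(-5) = 15)
w(K) = K² + 203*K
w(U(-3)) - S(E) = (-2 + 2*(-3)² + 6*(-3))*(203 + (-2 + 2*(-3)² + 6*(-3))) - 1*15 = (-2 + 2*9 - 18)*(203 + (-2 + 2*9 - 18)) - 15 = (-2 + 18 - 18)*(203 + (-2 + 18 - 18)) - 15 = -2*(203 - 2) - 15 = -2*201 - 15 = -402 - 15 = -417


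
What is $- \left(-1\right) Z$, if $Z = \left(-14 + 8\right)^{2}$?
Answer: $36$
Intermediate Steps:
$Z = 36$ ($Z = \left(-6\right)^{2} = 36$)
$- \left(-1\right) Z = - \left(-1\right) 36 = \left(-1\right) \left(-36\right) = 36$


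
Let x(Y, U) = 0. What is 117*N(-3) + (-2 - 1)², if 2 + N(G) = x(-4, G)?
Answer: -225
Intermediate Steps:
N(G) = -2 (N(G) = -2 + 0 = -2)
117*N(-3) + (-2 - 1)² = 117*(-2) + (-2 - 1)² = -234 + (-3)² = -234 + 9 = -225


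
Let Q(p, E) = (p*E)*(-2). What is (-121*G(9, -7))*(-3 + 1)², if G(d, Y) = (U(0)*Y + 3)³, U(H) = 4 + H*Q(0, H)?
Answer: 7562500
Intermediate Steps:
Q(p, E) = -2*E*p (Q(p, E) = (E*p)*(-2) = -2*E*p)
U(H) = 4 (U(H) = 4 + H*(-2*H*0) = 4 + H*0 = 4 + 0 = 4)
G(d, Y) = (3 + 4*Y)³ (G(d, Y) = (4*Y + 3)³ = (3 + 4*Y)³)
(-121*G(9, -7))*(-3 + 1)² = (-121*(3 + 4*(-7))³)*(-3 + 1)² = -121*(3 - 28)³*(-2)² = -121*(-25)³*4 = -121*(-15625)*4 = 1890625*4 = 7562500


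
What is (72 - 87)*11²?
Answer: -1815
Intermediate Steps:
(72 - 87)*11² = -15*121 = -1815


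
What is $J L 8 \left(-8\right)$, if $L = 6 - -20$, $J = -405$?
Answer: $673920$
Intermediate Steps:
$L = 26$ ($L = 6 + 20 = 26$)
$J L 8 \left(-8\right) = - 405 \cdot 26 \cdot 8 \left(-8\right) = - 405 \cdot 208 \left(-8\right) = \left(-405\right) \left(-1664\right) = 673920$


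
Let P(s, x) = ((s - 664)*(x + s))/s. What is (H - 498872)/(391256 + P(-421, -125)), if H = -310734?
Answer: -170422063/82063183 ≈ -2.0767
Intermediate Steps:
P(s, x) = (-664 + s)*(s + x)/s (P(s, x) = ((-664 + s)*(s + x))/s = (-664 + s)*(s + x)/s)
(H - 498872)/(391256 + P(-421, -125)) = (-310734 - 498872)/(391256 + (-664 - 421 - 125 - 664*(-125)/(-421))) = -809606/(391256 + (-664 - 421 - 125 - 664*(-125)*(-1/421))) = -809606/(391256 + (-664 - 421 - 125 - 83000/421)) = -809606/(391256 - 592410/421) = -809606/164126366/421 = -809606*421/164126366 = -170422063/82063183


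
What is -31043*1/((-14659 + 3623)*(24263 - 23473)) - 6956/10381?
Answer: -60323211257/90506125640 ≈ -0.66651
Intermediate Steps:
-31043*1/((-14659 + 3623)*(24263 - 23473)) - 6956/10381 = -31043/(790*(-11036)) - 6956*1/10381 = -31043/(-8718440) - 6956/10381 = -31043*(-1/8718440) - 6956/10381 = 31043/8718440 - 6956/10381 = -60323211257/90506125640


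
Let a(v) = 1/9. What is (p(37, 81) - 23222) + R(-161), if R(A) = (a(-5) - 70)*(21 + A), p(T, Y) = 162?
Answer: -119480/9 ≈ -13276.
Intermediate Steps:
a(v) = ⅑
R(A) = -4403/3 - 629*A/9 (R(A) = (⅑ - 70)*(21 + A) = -629*(21 + A)/9 = -4403/3 - 629*A/9)
(p(37, 81) - 23222) + R(-161) = (162 - 23222) + (-4403/3 - 629/9*(-161)) = -23060 + (-4403/3 + 101269/9) = -23060 + 88060/9 = -119480/9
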